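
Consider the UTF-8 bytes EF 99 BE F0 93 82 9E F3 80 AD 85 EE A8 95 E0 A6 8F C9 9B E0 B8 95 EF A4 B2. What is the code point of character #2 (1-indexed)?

Offset 0: leading byte 0xEF = 11101111 → 3-byte char #1 = EF 99 BE.
Offset 3: leading byte 0xF0 = 11110000 → 4-byte char #2 = F0 93 82 9E.
Leading byte 0xF0 = 11110000 matches 11110xxx → 4-byte sequence.
Byte 1: 0xF0 = 11110000, payload 000 (3 bits).
Byte 2: 0x93 = 10010011 (10xxxxxx ✓), payload 010011.
Byte 3: 0x82 = 10000010 (10xxxxxx ✓), payload 000010.
Byte 4: 0x9E = 10011110 (10xxxxxx ✓), payload 011110.
Concatenate: 000010011000010011110 = 0x1309E (21 bits → U+1309E).

U+1309E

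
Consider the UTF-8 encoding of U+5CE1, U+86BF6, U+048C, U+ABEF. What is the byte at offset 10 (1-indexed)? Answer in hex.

0xEA

1-indexed offset 10 is 0-indexed offset 9.
U+5CE1 → 3-byte form E5 B3 A1 at offsets 0–2.
U+86BF6 → 4-byte form F2 86 AF B6 at offsets 3–6.
U+048C → 2-byte form D2 8C at offsets 7–8.
U+ABEF → 3-byte form EA AF AF at offsets 9–11.
Offset 9 falls in char 4's range; it's byte 1 of EA AF AF = 0xEA.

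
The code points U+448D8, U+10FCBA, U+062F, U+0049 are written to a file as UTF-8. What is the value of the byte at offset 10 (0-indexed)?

U+448D8 → 4-byte form F1 84 A3 98 at offsets 0–3.
U+10FCBA → 4-byte form F4 8F B2 BA at offsets 4–7.
U+062F → 2-byte form D8 AF at offsets 8–9.
U+0049 → 1-byte form 49 at offsets 10–10.
Offset 10 falls in char 4's range; it's byte 1 of 49 = 0x49.

0x49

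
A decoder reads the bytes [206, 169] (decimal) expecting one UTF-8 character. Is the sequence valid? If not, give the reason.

valid

Leading byte 0xCE = 11001110 → 2-byte form.
Continuation bytes 0xA9=10101001 all match 10xxxxxx.
Decoded value 0x3A9 is ≥ 0x80 (shortest form) and not a surrogate.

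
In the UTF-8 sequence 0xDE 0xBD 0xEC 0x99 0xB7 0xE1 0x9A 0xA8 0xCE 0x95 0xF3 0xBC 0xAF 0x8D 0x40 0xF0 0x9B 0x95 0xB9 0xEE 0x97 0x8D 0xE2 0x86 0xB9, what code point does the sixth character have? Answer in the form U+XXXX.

Offset 0: leading byte 0xDE = 11011110 → 2-byte char #1 = DE BD.
Offset 2: leading byte 0xEC = 11101100 → 3-byte char #2 = EC 99 B7.
Offset 5: leading byte 0xE1 = 11100001 → 3-byte char #3 = E1 9A A8.
Offset 8: leading byte 0xCE = 11001110 → 2-byte char #4 = CE 95.
Offset 10: leading byte 0xF3 = 11110011 → 4-byte char #5 = F3 BC AF 8D.
Offset 14: leading byte 0x40 = 01000000 → 1-byte char #6 = 40.
Leading byte 0x40 = 01000000 matches 0xxxxxxx → 1-byte sequence.
Byte 1: 0x40 = 01000000, payload 1000000 (7 bits).
Concatenate: 1000000 = 0x40 (7 bits → U+0040).

U+0040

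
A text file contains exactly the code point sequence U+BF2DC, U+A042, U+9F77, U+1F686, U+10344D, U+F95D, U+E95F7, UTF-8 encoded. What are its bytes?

F2 BF 8B 9C EA 81 82 E9 BD B7 F0 9F 9A 86 F4 83 91 8D EF A5 9D F3 A9 97 B7

U+BF2DC: 4-byte form → F2 BF 8B 9C.
U+A042: 3-byte form → EA 81 82.
U+9F77: 3-byte form → E9 BD B7.
U+1F686: 4-byte form → F0 9F 9A 86.
U+10344D: 4-byte form → F4 83 91 8D.
U+F95D: 3-byte form → EF A5 9D.
U+E95F7: 4-byte form → F3 A9 97 B7.
Concatenated (25 bytes): F2 BF 8B 9C EA 81 82 E9 BD B7 F0 9F 9A 86 F4 83 91 8D EF A5 9D F3 A9 97 B7.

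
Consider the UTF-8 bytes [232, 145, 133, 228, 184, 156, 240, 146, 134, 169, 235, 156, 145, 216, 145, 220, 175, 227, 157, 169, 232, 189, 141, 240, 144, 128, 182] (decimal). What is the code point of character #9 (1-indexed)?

U+10036

Offset 0: leading byte 0xE8 = 11101000 → 3-byte char #1 = E8 91 85.
Offset 3: leading byte 0xE4 = 11100100 → 3-byte char #2 = E4 B8 9C.
Offset 6: leading byte 0xF0 = 11110000 → 4-byte char #3 = F0 92 86 A9.
Offset 10: leading byte 0xEB = 11101011 → 3-byte char #4 = EB 9C 91.
Offset 13: leading byte 0xD8 = 11011000 → 2-byte char #5 = D8 91.
Offset 15: leading byte 0xDC = 11011100 → 2-byte char #6 = DC AF.
Offset 17: leading byte 0xE3 = 11100011 → 3-byte char #7 = E3 9D A9.
Offset 20: leading byte 0xE8 = 11101000 → 3-byte char #8 = E8 BD 8D.
Offset 23: leading byte 0xF0 = 11110000 → 4-byte char #9 = F0 90 80 B6.
Leading byte 0xF0 = 11110000 matches 11110xxx → 4-byte sequence.
Byte 1: 0xF0 = 11110000, payload 000 (3 bits).
Byte 2: 0x90 = 10010000 (10xxxxxx ✓), payload 010000.
Byte 3: 0x80 = 10000000 (10xxxxxx ✓), payload 000000.
Byte 4: 0xB6 = 10110110 (10xxxxxx ✓), payload 110110.
Concatenate: 000010000000000110110 = 0x10036 (21 bits → U+10036).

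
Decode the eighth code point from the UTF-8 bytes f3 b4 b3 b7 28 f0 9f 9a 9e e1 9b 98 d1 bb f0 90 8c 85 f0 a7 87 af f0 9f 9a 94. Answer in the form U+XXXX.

Offset 0: leading byte 0xF3 = 11110011 → 4-byte char #1 = F3 B4 B3 B7.
Offset 4: leading byte 0x28 = 00101000 → 1-byte char #2 = 28.
Offset 5: leading byte 0xF0 = 11110000 → 4-byte char #3 = F0 9F 9A 9E.
Offset 9: leading byte 0xE1 = 11100001 → 3-byte char #4 = E1 9B 98.
Offset 12: leading byte 0xD1 = 11010001 → 2-byte char #5 = D1 BB.
Offset 14: leading byte 0xF0 = 11110000 → 4-byte char #6 = F0 90 8C 85.
Offset 18: leading byte 0xF0 = 11110000 → 4-byte char #7 = F0 A7 87 AF.
Offset 22: leading byte 0xF0 = 11110000 → 4-byte char #8 = F0 9F 9A 94.
Leading byte 0xF0 = 11110000 matches 11110xxx → 4-byte sequence.
Byte 1: 0xF0 = 11110000, payload 000 (3 bits).
Byte 2: 0x9F = 10011111 (10xxxxxx ✓), payload 011111.
Byte 3: 0x9A = 10011010 (10xxxxxx ✓), payload 011010.
Byte 4: 0x94 = 10010100 (10xxxxxx ✓), payload 010100.
Concatenate: 000011111011010010100 = 0x1F694 (21 bits → U+1F694).

U+1F694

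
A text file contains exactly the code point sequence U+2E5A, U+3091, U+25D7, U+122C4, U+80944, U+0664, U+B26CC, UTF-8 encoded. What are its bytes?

U+2E5A: 3-byte form → E2 B9 9A.
U+3091: 3-byte form → E3 82 91.
U+25D7: 3-byte form → E2 97 97.
U+122C4: 4-byte form → F0 92 8B 84.
U+80944: 4-byte form → F2 80 A5 84.
U+0664: 2-byte form → D9 A4.
U+B26CC: 4-byte form → F2 B2 9B 8C.
Concatenated (23 bytes): E2 B9 9A E3 82 91 E2 97 97 F0 92 8B 84 F2 80 A5 84 D9 A4 F2 B2 9B 8C.

E2 B9 9A E3 82 91 E2 97 97 F0 92 8B 84 F2 80 A5 84 D9 A4 F2 B2 9B 8C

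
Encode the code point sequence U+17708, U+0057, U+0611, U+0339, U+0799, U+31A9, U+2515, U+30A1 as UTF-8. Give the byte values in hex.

U+17708: 4-byte form → F0 97 9C 88.
U+0057: 1-byte form → 57.
U+0611: 2-byte form → D8 91.
U+0339: 2-byte form → CC B9.
U+0799: 2-byte form → DE 99.
U+31A9: 3-byte form → E3 86 A9.
U+2515: 3-byte form → E2 94 95.
U+30A1: 3-byte form → E3 82 A1.
Concatenated (20 bytes): F0 97 9C 88 57 D8 91 CC B9 DE 99 E3 86 A9 E2 94 95 E3 82 A1.

F0 97 9C 88 57 D8 91 CC B9 DE 99 E3 86 A9 E2 94 95 E3 82 A1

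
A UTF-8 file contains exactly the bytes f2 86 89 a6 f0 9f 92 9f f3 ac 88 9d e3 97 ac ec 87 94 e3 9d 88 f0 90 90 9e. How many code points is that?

Byte at offset 0: 0xF2 = 11110010 → 4-byte char (#1). Advance 4.
Byte at offset 4: 0xF0 = 11110000 → 4-byte char (#2). Advance 4.
Byte at offset 8: 0xF3 = 11110011 → 4-byte char (#3). Advance 4.
Byte at offset 12: 0xE3 = 11100011 → 3-byte char (#4). Advance 3.
Byte at offset 15: 0xEC = 11101100 → 3-byte char (#5). Advance 3.
Byte at offset 18: 0xE3 = 11100011 → 3-byte char (#6). Advance 3.
Byte at offset 21: 0xF0 = 11110000 → 4-byte char (#7). Advance 4.
Reached end at offset 25 after 7 code points.

7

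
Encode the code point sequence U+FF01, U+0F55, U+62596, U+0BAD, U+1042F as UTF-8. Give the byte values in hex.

U+FF01: 3-byte form → EF BC 81.
U+0F55: 3-byte form → E0 BD 95.
U+62596: 4-byte form → F1 A2 96 96.
U+0BAD: 3-byte form → E0 AE AD.
U+1042F: 4-byte form → F0 90 90 AF.
Concatenated (17 bytes): EF BC 81 E0 BD 95 F1 A2 96 96 E0 AE AD F0 90 90 AF.

EF BC 81 E0 BD 95 F1 A2 96 96 E0 AE AD F0 90 90 AF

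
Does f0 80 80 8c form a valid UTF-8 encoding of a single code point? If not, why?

Leading byte 0xF0 = 11110000 → 4-byte form.
Continuation bytes all match 10xxxxxx. Payload decodes to 0xC.
But 0xC < 0x10000, the minimum for a 4-byte sequence — this is an overlong encoding.

invalid (overlong encoding)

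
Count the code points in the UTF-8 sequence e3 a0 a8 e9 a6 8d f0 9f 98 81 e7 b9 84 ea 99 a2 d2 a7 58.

7

Byte at offset 0: 0xE3 = 11100011 → 3-byte char (#1). Advance 3.
Byte at offset 3: 0xE9 = 11101001 → 3-byte char (#2). Advance 3.
Byte at offset 6: 0xF0 = 11110000 → 4-byte char (#3). Advance 4.
Byte at offset 10: 0xE7 = 11100111 → 3-byte char (#4). Advance 3.
Byte at offset 13: 0xEA = 11101010 → 3-byte char (#5). Advance 3.
Byte at offset 16: 0xD2 = 11010010 → 2-byte char (#6). Advance 2.
Byte at offset 18: 0x58 = 01011000 → 1-byte char (#7). Advance 1.
Reached end at offset 19 after 7 code points.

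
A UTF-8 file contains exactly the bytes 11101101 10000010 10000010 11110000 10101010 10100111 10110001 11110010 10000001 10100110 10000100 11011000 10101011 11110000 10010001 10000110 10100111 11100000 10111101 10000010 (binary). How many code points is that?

6

Byte at offset 0: 0xED = 11101101 → 3-byte char (#1). Advance 3.
Byte at offset 3: 0xF0 = 11110000 → 4-byte char (#2). Advance 4.
Byte at offset 7: 0xF2 = 11110010 → 4-byte char (#3). Advance 4.
Byte at offset 11: 0xD8 = 11011000 → 2-byte char (#4). Advance 2.
Byte at offset 13: 0xF0 = 11110000 → 4-byte char (#5). Advance 4.
Byte at offset 17: 0xE0 = 11100000 → 3-byte char (#6). Advance 3.
Reached end at offset 20 after 6 code points.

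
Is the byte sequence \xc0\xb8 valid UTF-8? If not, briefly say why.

Leading byte 0xC0 = 11000000 → 2-byte form.
Continuation bytes all match 10xxxxxx. Payload decodes to 0x38.
But 0x38 < 0x80, the minimum for a 2-byte sequence — this is an overlong encoding.

invalid (overlong encoding)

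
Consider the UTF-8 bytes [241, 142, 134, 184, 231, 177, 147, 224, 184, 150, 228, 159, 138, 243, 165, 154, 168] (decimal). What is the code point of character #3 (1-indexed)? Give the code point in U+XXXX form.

Offset 0: leading byte 0xF1 = 11110001 → 4-byte char #1 = F1 8E 86 B8.
Offset 4: leading byte 0xE7 = 11100111 → 3-byte char #2 = E7 B1 93.
Offset 7: leading byte 0xE0 = 11100000 → 3-byte char #3 = E0 B8 96.
Leading byte 0xE0 = 11100000 matches 1110xxxx → 3-byte sequence.
Byte 1: 0xE0 = 11100000, payload 0000 (4 bits).
Byte 2: 0xB8 = 10111000 (10xxxxxx ✓), payload 111000.
Byte 3: 0x96 = 10010110 (10xxxxxx ✓), payload 010110.
Concatenate: 0000111000010110 = 0xE16 (16 bits → U+0E16).

U+0E16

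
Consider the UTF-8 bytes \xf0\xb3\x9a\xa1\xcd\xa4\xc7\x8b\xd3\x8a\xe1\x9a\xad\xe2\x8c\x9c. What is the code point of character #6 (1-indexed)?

Offset 0: leading byte 0xF0 = 11110000 → 4-byte char #1 = F0 B3 9A A1.
Offset 4: leading byte 0xCD = 11001101 → 2-byte char #2 = CD A4.
Offset 6: leading byte 0xC7 = 11000111 → 2-byte char #3 = C7 8B.
Offset 8: leading byte 0xD3 = 11010011 → 2-byte char #4 = D3 8A.
Offset 10: leading byte 0xE1 = 11100001 → 3-byte char #5 = E1 9A AD.
Offset 13: leading byte 0xE2 = 11100010 → 3-byte char #6 = E2 8C 9C.
Leading byte 0xE2 = 11100010 matches 1110xxxx → 3-byte sequence.
Byte 1: 0xE2 = 11100010, payload 0010 (4 bits).
Byte 2: 0x8C = 10001100 (10xxxxxx ✓), payload 001100.
Byte 3: 0x9C = 10011100 (10xxxxxx ✓), payload 011100.
Concatenate: 0010001100011100 = 0x231C (16 bits → U+231C).

U+231C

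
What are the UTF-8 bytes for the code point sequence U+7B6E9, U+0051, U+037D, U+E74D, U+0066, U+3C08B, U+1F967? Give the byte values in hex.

U+7B6E9: 4-byte form → F1 BB 9B A9.
U+0051: 1-byte form → 51.
U+037D: 2-byte form → CD BD.
U+E74D: 3-byte form → EE 9D 8D.
U+0066: 1-byte form → 66.
U+3C08B: 4-byte form → F0 BC 82 8B.
U+1F967: 4-byte form → F0 9F A5 A7.
Concatenated (19 bytes): F1 BB 9B A9 51 CD BD EE 9D 8D 66 F0 BC 82 8B F0 9F A5 A7.

F1 BB 9B A9 51 CD BD EE 9D 8D 66 F0 BC 82 8B F0 9F A5 A7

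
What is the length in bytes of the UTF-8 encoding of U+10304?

4

U+10304 = 0x10304. UTF-8 uses 1 byte below 0x80, 2 below 0x800, 3 below 0x10000, 4 up to 0x10FFFF. 0x10304 is in U+10000–U+10FFFF → 4 bytes.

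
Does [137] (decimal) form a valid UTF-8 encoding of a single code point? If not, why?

invalid (continuation byte with no leading byte)

Byte 0x89 = 10001001 has the form 10xxxxxx — a continuation byte — but there is no preceding leading byte.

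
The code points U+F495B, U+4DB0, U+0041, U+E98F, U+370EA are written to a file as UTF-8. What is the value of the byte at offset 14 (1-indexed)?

0x83

1-indexed offset 14 is 0-indexed offset 13.
U+F495B → 4-byte form F3 B4 A5 9B at offsets 0–3.
U+4DB0 → 3-byte form E4 B6 B0 at offsets 4–6.
U+0041 → 1-byte form 41 at offsets 7–7.
U+E98F → 3-byte form EE A6 8F at offsets 8–10.
U+370EA → 4-byte form F0 B7 83 AA at offsets 11–14.
Offset 13 falls in char 5's range; it's byte 3 of F0 B7 83 AA = 0x83.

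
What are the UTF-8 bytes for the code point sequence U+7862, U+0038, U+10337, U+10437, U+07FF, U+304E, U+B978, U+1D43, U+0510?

E7 A1 A2 38 F0 90 8C B7 F0 90 90 B7 DF BF E3 81 8E EB A5 B8 E1 B5 83 D4 90

U+7862: 3-byte form → E7 A1 A2.
U+0038: 1-byte form → 38.
U+10337: 4-byte form → F0 90 8C B7.
U+10437: 4-byte form → F0 90 90 B7.
U+07FF: 2-byte form → DF BF.
U+304E: 3-byte form → E3 81 8E.
U+B978: 3-byte form → EB A5 B8.
U+1D43: 3-byte form → E1 B5 83.
U+0510: 2-byte form → D4 90.
Concatenated (25 bytes): E7 A1 A2 38 F0 90 8C B7 F0 90 90 B7 DF BF E3 81 8E EB A5 B8 E1 B5 83 D4 90.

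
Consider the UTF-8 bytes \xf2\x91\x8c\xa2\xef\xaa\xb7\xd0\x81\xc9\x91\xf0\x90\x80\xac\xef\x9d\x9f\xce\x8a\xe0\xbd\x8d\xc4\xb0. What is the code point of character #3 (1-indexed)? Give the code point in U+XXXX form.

Offset 0: leading byte 0xF2 = 11110010 → 4-byte char #1 = F2 91 8C A2.
Offset 4: leading byte 0xEF = 11101111 → 3-byte char #2 = EF AA B7.
Offset 7: leading byte 0xD0 = 11010000 → 2-byte char #3 = D0 81.
Leading byte 0xD0 = 11010000 matches 110xxxxx → 2-byte sequence.
Byte 1: 0xD0 = 11010000, payload 10000 (5 bits).
Byte 2: 0x81 = 10000001 (10xxxxxx ✓), payload 000001.
Concatenate: 10000000001 = 0x401 (11 bits → U+0401).

U+0401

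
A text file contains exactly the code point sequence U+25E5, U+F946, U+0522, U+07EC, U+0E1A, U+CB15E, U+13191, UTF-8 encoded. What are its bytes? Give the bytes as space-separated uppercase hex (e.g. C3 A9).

U+25E5: 3-byte form → E2 97 A5.
U+F946: 3-byte form → EF A5 86.
U+0522: 2-byte form → D4 A2.
U+07EC: 2-byte form → DF AC.
U+0E1A: 3-byte form → E0 B8 9A.
U+CB15E: 4-byte form → F3 8B 85 9E.
U+13191: 4-byte form → F0 93 86 91.
Concatenated (21 bytes): E2 97 A5 EF A5 86 D4 A2 DF AC E0 B8 9A F3 8B 85 9E F0 93 86 91.

E2 97 A5 EF A5 86 D4 A2 DF AC E0 B8 9A F3 8B 85 9E F0 93 86 91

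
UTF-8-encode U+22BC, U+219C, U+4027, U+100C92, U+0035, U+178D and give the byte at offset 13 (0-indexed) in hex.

0x35

U+22BC → 3-byte form E2 8A BC at offsets 0–2.
U+219C → 3-byte form E2 86 9C at offsets 3–5.
U+4027 → 3-byte form E4 80 A7 at offsets 6–8.
U+100C92 → 4-byte form F4 80 B2 92 at offsets 9–12.
U+0035 → 1-byte form 35 at offsets 13–13.
Offset 13 falls in char 5's range; it's byte 1 of 35 = 0x35.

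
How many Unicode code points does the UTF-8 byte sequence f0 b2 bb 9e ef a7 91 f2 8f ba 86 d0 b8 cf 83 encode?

Byte at offset 0: 0xF0 = 11110000 → 4-byte char (#1). Advance 4.
Byte at offset 4: 0xEF = 11101111 → 3-byte char (#2). Advance 3.
Byte at offset 7: 0xF2 = 11110010 → 4-byte char (#3). Advance 4.
Byte at offset 11: 0xD0 = 11010000 → 2-byte char (#4). Advance 2.
Byte at offset 13: 0xCF = 11001111 → 2-byte char (#5). Advance 2.
Reached end at offset 15 after 5 code points.

5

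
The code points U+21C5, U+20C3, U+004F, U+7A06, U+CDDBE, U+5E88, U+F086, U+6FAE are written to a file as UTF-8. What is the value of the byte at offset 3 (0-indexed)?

0xE2

U+21C5 → 3-byte form E2 87 85 at offsets 0–2.
U+20C3 → 3-byte form E2 83 83 at offsets 3–5.
Offset 3 falls in char 2's range; it's byte 1 of E2 83 83 = 0xE2.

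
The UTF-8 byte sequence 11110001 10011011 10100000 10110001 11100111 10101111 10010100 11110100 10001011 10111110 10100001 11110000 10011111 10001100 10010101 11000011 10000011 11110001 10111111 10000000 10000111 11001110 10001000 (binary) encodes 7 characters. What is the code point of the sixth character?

U+7F007

Offset 0: leading byte 0xF1 = 11110001 → 4-byte char #1 = F1 9B A0 B1.
Offset 4: leading byte 0xE7 = 11100111 → 3-byte char #2 = E7 AF 94.
Offset 7: leading byte 0xF4 = 11110100 → 4-byte char #3 = F4 8B BE A1.
Offset 11: leading byte 0xF0 = 11110000 → 4-byte char #4 = F0 9F 8C 95.
Offset 15: leading byte 0xC3 = 11000011 → 2-byte char #5 = C3 83.
Offset 17: leading byte 0xF1 = 11110001 → 4-byte char #6 = F1 BF 80 87.
Leading byte 0xF1 = 11110001 matches 11110xxx → 4-byte sequence.
Byte 1: 0xF1 = 11110001, payload 001 (3 bits).
Byte 2: 0xBF = 10111111 (10xxxxxx ✓), payload 111111.
Byte 3: 0x80 = 10000000 (10xxxxxx ✓), payload 000000.
Byte 4: 0x87 = 10000111 (10xxxxxx ✓), payload 000111.
Concatenate: 001111111000000000111 = 0x7F007 (21 bits → U+7F007).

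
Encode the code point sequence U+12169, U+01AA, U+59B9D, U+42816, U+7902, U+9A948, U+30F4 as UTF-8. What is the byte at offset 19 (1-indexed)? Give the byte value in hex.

1-indexed offset 19 is 0-indexed offset 18.
U+12169 → 4-byte form F0 92 85 A9 at offsets 0–3.
U+01AA → 2-byte form C6 AA at offsets 4–5.
U+59B9D → 4-byte form F1 99 AE 9D at offsets 6–9.
U+42816 → 4-byte form F1 82 A0 96 at offsets 10–13.
U+7902 → 3-byte form E7 A4 82 at offsets 14–16.
U+9A948 → 4-byte form F2 9A A5 88 at offsets 17–20.
Offset 18 falls in char 6's range; it's byte 2 of F2 9A A5 88 = 0x9A.

0x9A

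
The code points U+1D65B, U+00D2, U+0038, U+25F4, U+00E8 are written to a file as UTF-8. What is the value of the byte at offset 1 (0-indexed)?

U+1D65B → 4-byte form F0 9D 99 9B at offsets 0–3.
Offset 1 falls in char 1's range; it's byte 2 of F0 9D 99 9B = 0x9D.

0x9D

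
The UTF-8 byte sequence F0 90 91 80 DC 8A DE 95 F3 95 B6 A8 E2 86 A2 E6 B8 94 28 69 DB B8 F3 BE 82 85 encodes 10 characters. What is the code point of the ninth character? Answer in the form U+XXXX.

U+06F8

Offset 0: leading byte 0xF0 = 11110000 → 4-byte char #1 = F0 90 91 80.
Offset 4: leading byte 0xDC = 11011100 → 2-byte char #2 = DC 8A.
Offset 6: leading byte 0xDE = 11011110 → 2-byte char #3 = DE 95.
Offset 8: leading byte 0xF3 = 11110011 → 4-byte char #4 = F3 95 B6 A8.
Offset 12: leading byte 0xE2 = 11100010 → 3-byte char #5 = E2 86 A2.
Offset 15: leading byte 0xE6 = 11100110 → 3-byte char #6 = E6 B8 94.
Offset 18: leading byte 0x28 = 00101000 → 1-byte char #7 = 28.
Offset 19: leading byte 0x69 = 01101001 → 1-byte char #8 = 69.
Offset 20: leading byte 0xDB = 11011011 → 2-byte char #9 = DB B8.
Leading byte 0xDB = 11011011 matches 110xxxxx → 2-byte sequence.
Byte 1: 0xDB = 11011011, payload 11011 (5 bits).
Byte 2: 0xB8 = 10111000 (10xxxxxx ✓), payload 111000.
Concatenate: 11011111000 = 0x6F8 (11 bits → U+06F8).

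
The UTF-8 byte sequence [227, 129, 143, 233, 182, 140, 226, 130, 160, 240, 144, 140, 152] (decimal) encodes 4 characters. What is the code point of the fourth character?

U+10318

Offset 0: leading byte 0xE3 = 11100011 → 3-byte char #1 = E3 81 8F.
Offset 3: leading byte 0xE9 = 11101001 → 3-byte char #2 = E9 B6 8C.
Offset 6: leading byte 0xE2 = 11100010 → 3-byte char #3 = E2 82 A0.
Offset 9: leading byte 0xF0 = 11110000 → 4-byte char #4 = F0 90 8C 98.
Leading byte 0xF0 = 11110000 matches 11110xxx → 4-byte sequence.
Byte 1: 0xF0 = 11110000, payload 000 (3 bits).
Byte 2: 0x90 = 10010000 (10xxxxxx ✓), payload 010000.
Byte 3: 0x8C = 10001100 (10xxxxxx ✓), payload 001100.
Byte 4: 0x98 = 10011000 (10xxxxxx ✓), payload 011000.
Concatenate: 000010000001100011000 = 0x10318 (21 bits → U+10318).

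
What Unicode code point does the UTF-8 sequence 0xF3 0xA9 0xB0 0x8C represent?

Leading byte 0xF3 = 11110011 matches 11110xxx → 4-byte sequence.
Byte 1: 0xF3 = 11110011, payload 011 (3 bits).
Byte 2: 0xA9 = 10101001 (10xxxxxx ✓), payload 101001.
Byte 3: 0xB0 = 10110000 (10xxxxxx ✓), payload 110000.
Byte 4: 0x8C = 10001100 (10xxxxxx ✓), payload 001100.
Concatenate: 011101001110000001100 = 0xE9C0C (21 bits → U+E9C0C).

U+E9C0C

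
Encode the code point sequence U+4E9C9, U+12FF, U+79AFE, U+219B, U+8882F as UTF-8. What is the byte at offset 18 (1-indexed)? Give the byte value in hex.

1-indexed offset 18 is 0-indexed offset 17.
U+4E9C9 → 4-byte form F1 8E A7 89 at offsets 0–3.
U+12FF → 3-byte form E1 8B BF at offsets 4–6.
U+79AFE → 4-byte form F1 B9 AB BE at offsets 7–10.
U+219B → 3-byte form E2 86 9B at offsets 11–13.
U+8882F → 4-byte form F2 88 A0 AF at offsets 14–17.
Offset 17 falls in char 5's range; it's byte 4 of F2 88 A0 AF = 0xAF.

0xAF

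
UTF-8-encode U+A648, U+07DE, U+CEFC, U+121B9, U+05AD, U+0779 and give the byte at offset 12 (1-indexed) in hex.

0xB9

1-indexed offset 12 is 0-indexed offset 11.
U+A648 → 3-byte form EA 99 88 at offsets 0–2.
U+07DE → 2-byte form DF 9E at offsets 3–4.
U+CEFC → 3-byte form EC BB BC at offsets 5–7.
U+121B9 → 4-byte form F0 92 86 B9 at offsets 8–11.
Offset 11 falls in char 4's range; it's byte 4 of F0 92 86 B9 = 0xB9.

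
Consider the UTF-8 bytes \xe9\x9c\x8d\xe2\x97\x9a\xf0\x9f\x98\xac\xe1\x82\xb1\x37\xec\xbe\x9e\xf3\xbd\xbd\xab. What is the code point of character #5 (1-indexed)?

U+0037

Offset 0: leading byte 0xE9 = 11101001 → 3-byte char #1 = E9 9C 8D.
Offset 3: leading byte 0xE2 = 11100010 → 3-byte char #2 = E2 97 9A.
Offset 6: leading byte 0xF0 = 11110000 → 4-byte char #3 = F0 9F 98 AC.
Offset 10: leading byte 0xE1 = 11100001 → 3-byte char #4 = E1 82 B1.
Offset 13: leading byte 0x37 = 00110111 → 1-byte char #5 = 37.
Leading byte 0x37 = 00110111 matches 0xxxxxxx → 1-byte sequence.
Byte 1: 0x37 = 00110111, payload 0110111 (7 bits).
Concatenate: 0110111 = 0x37 (7 bits → U+0037).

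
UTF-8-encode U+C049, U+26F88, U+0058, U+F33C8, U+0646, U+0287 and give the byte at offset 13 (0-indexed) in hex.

0x86

U+C049 → 3-byte form EC 81 89 at offsets 0–2.
U+26F88 → 4-byte form F0 A6 BE 88 at offsets 3–6.
U+0058 → 1-byte form 58 at offsets 7–7.
U+F33C8 → 4-byte form F3 B3 8F 88 at offsets 8–11.
U+0646 → 2-byte form D9 86 at offsets 12–13.
Offset 13 falls in char 5's range; it's byte 2 of D9 86 = 0x86.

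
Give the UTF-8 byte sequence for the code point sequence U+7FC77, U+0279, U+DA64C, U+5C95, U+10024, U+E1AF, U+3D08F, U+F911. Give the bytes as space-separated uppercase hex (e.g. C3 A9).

U+7FC77: 4-byte form → F1 BF B1 B7.
U+0279: 2-byte form → C9 B9.
U+DA64C: 4-byte form → F3 9A 99 8C.
U+5C95: 3-byte form → E5 B2 95.
U+10024: 4-byte form → F0 90 80 A4.
U+E1AF: 3-byte form → EE 86 AF.
U+3D08F: 4-byte form → F0 BD 82 8F.
U+F911: 3-byte form → EF A4 91.
Concatenated (27 bytes): F1 BF B1 B7 C9 B9 F3 9A 99 8C E5 B2 95 F0 90 80 A4 EE 86 AF F0 BD 82 8F EF A4 91.

F1 BF B1 B7 C9 B9 F3 9A 99 8C E5 B2 95 F0 90 80 A4 EE 86 AF F0 BD 82 8F EF A4 91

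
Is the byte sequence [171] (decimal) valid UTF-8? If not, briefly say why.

invalid (continuation byte with no leading byte)

Byte 0xAB = 10101011 has the form 10xxxxxx — a continuation byte — but there is no preceding leading byte.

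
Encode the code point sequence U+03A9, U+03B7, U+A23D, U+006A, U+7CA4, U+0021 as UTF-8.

U+03A9: 2-byte form → CE A9.
U+03B7: 2-byte form → CE B7.
U+A23D: 3-byte form → EA 88 BD.
U+006A: 1-byte form → 6A.
U+7CA4: 3-byte form → E7 B2 A4.
U+0021: 1-byte form → 21.
Concatenated (12 bytes): CE A9 CE B7 EA 88 BD 6A E7 B2 A4 21.

CE A9 CE B7 EA 88 BD 6A E7 B2 A4 21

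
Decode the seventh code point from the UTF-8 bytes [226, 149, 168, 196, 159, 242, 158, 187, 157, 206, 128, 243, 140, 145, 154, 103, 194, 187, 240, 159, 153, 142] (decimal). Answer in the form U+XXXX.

U+00BB

Offset 0: leading byte 0xE2 = 11100010 → 3-byte char #1 = E2 95 A8.
Offset 3: leading byte 0xC4 = 11000100 → 2-byte char #2 = C4 9F.
Offset 5: leading byte 0xF2 = 11110010 → 4-byte char #3 = F2 9E BB 9D.
Offset 9: leading byte 0xCE = 11001110 → 2-byte char #4 = CE 80.
Offset 11: leading byte 0xF3 = 11110011 → 4-byte char #5 = F3 8C 91 9A.
Offset 15: leading byte 0x67 = 01100111 → 1-byte char #6 = 67.
Offset 16: leading byte 0xC2 = 11000010 → 2-byte char #7 = C2 BB.
Leading byte 0xC2 = 11000010 matches 110xxxxx → 2-byte sequence.
Byte 1: 0xC2 = 11000010, payload 00010 (5 bits).
Byte 2: 0xBB = 10111011 (10xxxxxx ✓), payload 111011.
Concatenate: 00010111011 = 0xBB (11 bits → U+00BB).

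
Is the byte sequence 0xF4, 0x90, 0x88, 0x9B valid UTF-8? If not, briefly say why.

invalid (encodes a value above U+10FFFF)

Leading byte 0xF4 = 11110100 → 4-byte form.
Payload = 0x11021B, which exceeds U+10FFFF, the maximum Unicode code point. (Leading bytes F5–FF, or F4 followed by ≥ 0x90, are invalid.)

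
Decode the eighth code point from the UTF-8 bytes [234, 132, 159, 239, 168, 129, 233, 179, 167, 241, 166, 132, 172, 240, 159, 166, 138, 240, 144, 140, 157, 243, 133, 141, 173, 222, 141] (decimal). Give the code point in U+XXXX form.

U+078D

Offset 0: leading byte 0xEA = 11101010 → 3-byte char #1 = EA 84 9F.
Offset 3: leading byte 0xEF = 11101111 → 3-byte char #2 = EF A8 81.
Offset 6: leading byte 0xE9 = 11101001 → 3-byte char #3 = E9 B3 A7.
Offset 9: leading byte 0xF1 = 11110001 → 4-byte char #4 = F1 A6 84 AC.
Offset 13: leading byte 0xF0 = 11110000 → 4-byte char #5 = F0 9F A6 8A.
Offset 17: leading byte 0xF0 = 11110000 → 4-byte char #6 = F0 90 8C 9D.
Offset 21: leading byte 0xF3 = 11110011 → 4-byte char #7 = F3 85 8D AD.
Offset 25: leading byte 0xDE = 11011110 → 2-byte char #8 = DE 8D.
Leading byte 0xDE = 11011110 matches 110xxxxx → 2-byte sequence.
Byte 1: 0xDE = 11011110, payload 11110 (5 bits).
Byte 2: 0x8D = 10001101 (10xxxxxx ✓), payload 001101.
Concatenate: 11110001101 = 0x78D (11 bits → U+078D).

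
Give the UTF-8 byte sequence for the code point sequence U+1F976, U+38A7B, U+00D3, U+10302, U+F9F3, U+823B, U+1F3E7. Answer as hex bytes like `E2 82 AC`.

F0 9F A5 B6 F0 B8 A9 BB C3 93 F0 90 8C 82 EF A7 B3 E8 88 BB F0 9F 8F A7

U+1F976: 4-byte form → F0 9F A5 B6.
U+38A7B: 4-byte form → F0 B8 A9 BB.
U+00D3: 2-byte form → C3 93.
U+10302: 4-byte form → F0 90 8C 82.
U+F9F3: 3-byte form → EF A7 B3.
U+823B: 3-byte form → E8 88 BB.
U+1F3E7: 4-byte form → F0 9F 8F A7.
Concatenated (24 bytes): F0 9F A5 B6 F0 B8 A9 BB C3 93 F0 90 8C 82 EF A7 B3 E8 88 BB F0 9F 8F A7.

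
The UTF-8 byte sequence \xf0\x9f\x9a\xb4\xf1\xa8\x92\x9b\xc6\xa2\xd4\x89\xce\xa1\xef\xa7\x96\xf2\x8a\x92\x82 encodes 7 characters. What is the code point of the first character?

Offset 0: leading byte 0xF0 = 11110000 → 4-byte char #1 = F0 9F 9A B4.
Leading byte 0xF0 = 11110000 matches 11110xxx → 4-byte sequence.
Byte 1: 0xF0 = 11110000, payload 000 (3 bits).
Byte 2: 0x9F = 10011111 (10xxxxxx ✓), payload 011111.
Byte 3: 0x9A = 10011010 (10xxxxxx ✓), payload 011010.
Byte 4: 0xB4 = 10110100 (10xxxxxx ✓), payload 110100.
Concatenate: 000011111011010110100 = 0x1F6B4 (21 bits → U+1F6B4).

U+1F6B4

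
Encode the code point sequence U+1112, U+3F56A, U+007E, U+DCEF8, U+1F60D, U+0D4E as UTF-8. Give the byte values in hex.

E1 84 92 F0 BF 95 AA 7E F3 9C BB B8 F0 9F 98 8D E0 B5 8E

U+1112: 3-byte form → E1 84 92.
U+3F56A: 4-byte form → F0 BF 95 AA.
U+007E: 1-byte form → 7E.
U+DCEF8: 4-byte form → F3 9C BB B8.
U+1F60D: 4-byte form → F0 9F 98 8D.
U+0D4E: 3-byte form → E0 B5 8E.
Concatenated (19 bytes): E1 84 92 F0 BF 95 AA 7E F3 9C BB B8 F0 9F 98 8D E0 B5 8E.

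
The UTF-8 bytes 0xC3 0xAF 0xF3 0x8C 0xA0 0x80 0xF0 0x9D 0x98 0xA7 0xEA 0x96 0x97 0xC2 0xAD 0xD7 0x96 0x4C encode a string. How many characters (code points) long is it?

7

Byte at offset 0: 0xC3 = 11000011 → 2-byte char (#1). Advance 2.
Byte at offset 2: 0xF3 = 11110011 → 4-byte char (#2). Advance 4.
Byte at offset 6: 0xF0 = 11110000 → 4-byte char (#3). Advance 4.
Byte at offset 10: 0xEA = 11101010 → 3-byte char (#4). Advance 3.
Byte at offset 13: 0xC2 = 11000010 → 2-byte char (#5). Advance 2.
Byte at offset 15: 0xD7 = 11010111 → 2-byte char (#6). Advance 2.
Byte at offset 17: 0x4C = 01001100 → 1-byte char (#7). Advance 1.
Reached end at offset 18 after 7 code points.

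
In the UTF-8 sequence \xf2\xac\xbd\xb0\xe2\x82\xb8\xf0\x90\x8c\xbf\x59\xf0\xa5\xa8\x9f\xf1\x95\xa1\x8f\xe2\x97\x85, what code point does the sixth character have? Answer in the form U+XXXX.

U+5584F

Offset 0: leading byte 0xF2 = 11110010 → 4-byte char #1 = F2 AC BD B0.
Offset 4: leading byte 0xE2 = 11100010 → 3-byte char #2 = E2 82 B8.
Offset 7: leading byte 0xF0 = 11110000 → 4-byte char #3 = F0 90 8C BF.
Offset 11: leading byte 0x59 = 01011001 → 1-byte char #4 = 59.
Offset 12: leading byte 0xF0 = 11110000 → 4-byte char #5 = F0 A5 A8 9F.
Offset 16: leading byte 0xF1 = 11110001 → 4-byte char #6 = F1 95 A1 8F.
Leading byte 0xF1 = 11110001 matches 11110xxx → 4-byte sequence.
Byte 1: 0xF1 = 11110001, payload 001 (3 bits).
Byte 2: 0x95 = 10010101 (10xxxxxx ✓), payload 010101.
Byte 3: 0xA1 = 10100001 (10xxxxxx ✓), payload 100001.
Byte 4: 0x8F = 10001111 (10xxxxxx ✓), payload 001111.
Concatenate: 001010101100001001111 = 0x5584F (21 bits → U+5584F).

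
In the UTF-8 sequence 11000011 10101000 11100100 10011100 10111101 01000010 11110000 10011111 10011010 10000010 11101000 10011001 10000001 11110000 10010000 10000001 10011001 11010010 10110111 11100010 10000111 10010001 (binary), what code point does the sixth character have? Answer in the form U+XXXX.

U+10059

Offset 0: leading byte 0xC3 = 11000011 → 2-byte char #1 = C3 A8.
Offset 2: leading byte 0xE4 = 11100100 → 3-byte char #2 = E4 9C BD.
Offset 5: leading byte 0x42 = 01000010 → 1-byte char #3 = 42.
Offset 6: leading byte 0xF0 = 11110000 → 4-byte char #4 = F0 9F 9A 82.
Offset 10: leading byte 0xE8 = 11101000 → 3-byte char #5 = E8 99 81.
Offset 13: leading byte 0xF0 = 11110000 → 4-byte char #6 = F0 90 81 99.
Leading byte 0xF0 = 11110000 matches 11110xxx → 4-byte sequence.
Byte 1: 0xF0 = 11110000, payload 000 (3 bits).
Byte 2: 0x90 = 10010000 (10xxxxxx ✓), payload 010000.
Byte 3: 0x81 = 10000001 (10xxxxxx ✓), payload 000001.
Byte 4: 0x99 = 10011001 (10xxxxxx ✓), payload 011001.
Concatenate: 000010000000001011001 = 0x10059 (21 bits → U+10059).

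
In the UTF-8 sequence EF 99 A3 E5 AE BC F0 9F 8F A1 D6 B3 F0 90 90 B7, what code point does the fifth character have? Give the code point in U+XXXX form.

Offset 0: leading byte 0xEF = 11101111 → 3-byte char #1 = EF 99 A3.
Offset 3: leading byte 0xE5 = 11100101 → 3-byte char #2 = E5 AE BC.
Offset 6: leading byte 0xF0 = 11110000 → 4-byte char #3 = F0 9F 8F A1.
Offset 10: leading byte 0xD6 = 11010110 → 2-byte char #4 = D6 B3.
Offset 12: leading byte 0xF0 = 11110000 → 4-byte char #5 = F0 90 90 B7.
Leading byte 0xF0 = 11110000 matches 11110xxx → 4-byte sequence.
Byte 1: 0xF0 = 11110000, payload 000 (3 bits).
Byte 2: 0x90 = 10010000 (10xxxxxx ✓), payload 010000.
Byte 3: 0x90 = 10010000 (10xxxxxx ✓), payload 010000.
Byte 4: 0xB7 = 10110111 (10xxxxxx ✓), payload 110111.
Concatenate: 000010000010000110111 = 0x10437 (21 bits → U+10437).

U+10437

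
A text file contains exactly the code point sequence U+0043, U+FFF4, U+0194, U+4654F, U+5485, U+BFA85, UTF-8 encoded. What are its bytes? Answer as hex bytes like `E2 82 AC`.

43 EF BF B4 C6 94 F1 86 95 8F E5 92 85 F2 BF AA 85

U+0043: 1-byte form → 43.
U+FFF4: 3-byte form → EF BF B4.
U+0194: 2-byte form → C6 94.
U+4654F: 4-byte form → F1 86 95 8F.
U+5485: 3-byte form → E5 92 85.
U+BFA85: 4-byte form → F2 BF AA 85.
Concatenated (17 bytes): 43 EF BF B4 C6 94 F1 86 95 8F E5 92 85 F2 BF AA 85.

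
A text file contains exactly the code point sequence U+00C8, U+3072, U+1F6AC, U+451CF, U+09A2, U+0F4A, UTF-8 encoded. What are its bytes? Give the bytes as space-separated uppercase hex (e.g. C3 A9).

C3 88 E3 81 B2 F0 9F 9A AC F1 85 87 8F E0 A6 A2 E0 BD 8A

U+00C8: 2-byte form → C3 88.
U+3072: 3-byte form → E3 81 B2.
U+1F6AC: 4-byte form → F0 9F 9A AC.
U+451CF: 4-byte form → F1 85 87 8F.
U+09A2: 3-byte form → E0 A6 A2.
U+0F4A: 3-byte form → E0 BD 8A.
Concatenated (19 bytes): C3 88 E3 81 B2 F0 9F 9A AC F1 85 87 8F E0 A6 A2 E0 BD 8A.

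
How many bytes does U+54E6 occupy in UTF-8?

3

U+54E6 = 0x54E6. UTF-8 uses 1 byte below 0x80, 2 below 0x800, 3 below 0x10000, 4 up to 0x10FFFF. 0x54E6 is in U+0800–U+FFFF → 3 bytes.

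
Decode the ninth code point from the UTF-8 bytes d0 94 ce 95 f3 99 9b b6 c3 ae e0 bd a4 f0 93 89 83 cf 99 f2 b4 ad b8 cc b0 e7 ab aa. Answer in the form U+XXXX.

U+0330

Offset 0: leading byte 0xD0 = 11010000 → 2-byte char #1 = D0 94.
Offset 2: leading byte 0xCE = 11001110 → 2-byte char #2 = CE 95.
Offset 4: leading byte 0xF3 = 11110011 → 4-byte char #3 = F3 99 9B B6.
Offset 8: leading byte 0xC3 = 11000011 → 2-byte char #4 = C3 AE.
Offset 10: leading byte 0xE0 = 11100000 → 3-byte char #5 = E0 BD A4.
Offset 13: leading byte 0xF0 = 11110000 → 4-byte char #6 = F0 93 89 83.
Offset 17: leading byte 0xCF = 11001111 → 2-byte char #7 = CF 99.
Offset 19: leading byte 0xF2 = 11110010 → 4-byte char #8 = F2 B4 AD B8.
Offset 23: leading byte 0xCC = 11001100 → 2-byte char #9 = CC B0.
Leading byte 0xCC = 11001100 matches 110xxxxx → 2-byte sequence.
Byte 1: 0xCC = 11001100, payload 01100 (5 bits).
Byte 2: 0xB0 = 10110000 (10xxxxxx ✓), payload 110000.
Concatenate: 01100110000 = 0x330 (11 bits → U+0330).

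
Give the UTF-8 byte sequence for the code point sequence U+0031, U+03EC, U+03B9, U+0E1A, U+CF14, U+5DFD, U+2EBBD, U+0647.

U+0031: 1-byte form → 31.
U+03EC: 2-byte form → CF AC.
U+03B9: 2-byte form → CE B9.
U+0E1A: 3-byte form → E0 B8 9A.
U+CF14: 3-byte form → EC BC 94.
U+5DFD: 3-byte form → E5 B7 BD.
U+2EBBD: 4-byte form → F0 AE AE BD.
U+0647: 2-byte form → D9 87.
Concatenated (20 bytes): 31 CF AC CE B9 E0 B8 9A EC BC 94 E5 B7 BD F0 AE AE BD D9 87.

31 CF AC CE B9 E0 B8 9A EC BC 94 E5 B7 BD F0 AE AE BD D9 87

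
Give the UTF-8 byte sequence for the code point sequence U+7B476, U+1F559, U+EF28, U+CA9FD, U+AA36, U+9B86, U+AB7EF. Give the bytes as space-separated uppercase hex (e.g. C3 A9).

U+7B476: 4-byte form → F1 BB 91 B6.
U+1F559: 4-byte form → F0 9F 95 99.
U+EF28: 3-byte form → EE BC A8.
U+CA9FD: 4-byte form → F3 8A A7 BD.
U+AA36: 3-byte form → EA A8 B6.
U+9B86: 3-byte form → E9 AE 86.
U+AB7EF: 4-byte form → F2 AB 9F AF.
Concatenated (25 bytes): F1 BB 91 B6 F0 9F 95 99 EE BC A8 F3 8A A7 BD EA A8 B6 E9 AE 86 F2 AB 9F AF.

F1 BB 91 B6 F0 9F 95 99 EE BC A8 F3 8A A7 BD EA A8 B6 E9 AE 86 F2 AB 9F AF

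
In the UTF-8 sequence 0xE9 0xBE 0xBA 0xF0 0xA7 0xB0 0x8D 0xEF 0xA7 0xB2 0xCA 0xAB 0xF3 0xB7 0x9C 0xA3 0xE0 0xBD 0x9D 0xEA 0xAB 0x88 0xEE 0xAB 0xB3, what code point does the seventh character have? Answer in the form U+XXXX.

Offset 0: leading byte 0xE9 = 11101001 → 3-byte char #1 = E9 BE BA.
Offset 3: leading byte 0xF0 = 11110000 → 4-byte char #2 = F0 A7 B0 8D.
Offset 7: leading byte 0xEF = 11101111 → 3-byte char #3 = EF A7 B2.
Offset 10: leading byte 0xCA = 11001010 → 2-byte char #4 = CA AB.
Offset 12: leading byte 0xF3 = 11110011 → 4-byte char #5 = F3 B7 9C A3.
Offset 16: leading byte 0xE0 = 11100000 → 3-byte char #6 = E0 BD 9D.
Offset 19: leading byte 0xEA = 11101010 → 3-byte char #7 = EA AB 88.
Leading byte 0xEA = 11101010 matches 1110xxxx → 3-byte sequence.
Byte 1: 0xEA = 11101010, payload 1010 (4 bits).
Byte 2: 0xAB = 10101011 (10xxxxxx ✓), payload 101011.
Byte 3: 0x88 = 10001000 (10xxxxxx ✓), payload 001000.
Concatenate: 1010101011001000 = 0xAAC8 (16 bits → U+AAC8).

U+AAC8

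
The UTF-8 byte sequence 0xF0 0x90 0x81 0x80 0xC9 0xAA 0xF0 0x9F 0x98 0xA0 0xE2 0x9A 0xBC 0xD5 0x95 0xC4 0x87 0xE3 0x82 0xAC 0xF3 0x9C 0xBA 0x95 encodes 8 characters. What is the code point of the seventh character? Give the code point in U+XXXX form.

Offset 0: leading byte 0xF0 = 11110000 → 4-byte char #1 = F0 90 81 80.
Offset 4: leading byte 0xC9 = 11001001 → 2-byte char #2 = C9 AA.
Offset 6: leading byte 0xF0 = 11110000 → 4-byte char #3 = F0 9F 98 A0.
Offset 10: leading byte 0xE2 = 11100010 → 3-byte char #4 = E2 9A BC.
Offset 13: leading byte 0xD5 = 11010101 → 2-byte char #5 = D5 95.
Offset 15: leading byte 0xC4 = 11000100 → 2-byte char #6 = C4 87.
Offset 17: leading byte 0xE3 = 11100011 → 3-byte char #7 = E3 82 AC.
Leading byte 0xE3 = 11100011 matches 1110xxxx → 3-byte sequence.
Byte 1: 0xE3 = 11100011, payload 0011 (4 bits).
Byte 2: 0x82 = 10000010 (10xxxxxx ✓), payload 000010.
Byte 3: 0xAC = 10101100 (10xxxxxx ✓), payload 101100.
Concatenate: 0011000010101100 = 0x30AC (16 bits → U+30AC).

U+30AC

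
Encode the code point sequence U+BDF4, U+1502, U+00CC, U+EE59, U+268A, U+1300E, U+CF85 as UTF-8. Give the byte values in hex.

EB B7 B4 E1 94 82 C3 8C EE B9 99 E2 9A 8A F0 93 80 8E EC BE 85

U+BDF4: 3-byte form → EB B7 B4.
U+1502: 3-byte form → E1 94 82.
U+00CC: 2-byte form → C3 8C.
U+EE59: 3-byte form → EE B9 99.
U+268A: 3-byte form → E2 9A 8A.
U+1300E: 4-byte form → F0 93 80 8E.
U+CF85: 3-byte form → EC BE 85.
Concatenated (21 bytes): EB B7 B4 E1 94 82 C3 8C EE B9 99 E2 9A 8A F0 93 80 8E EC BE 85.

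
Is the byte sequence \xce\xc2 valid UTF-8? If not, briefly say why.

Leading byte 0xCE = 11001110 → 2-byte form.
Byte 2 is 0xC2 = 11000010, which is not 10xxxxxx — expected a continuation byte.

invalid (non-continuation byte where continuation expected)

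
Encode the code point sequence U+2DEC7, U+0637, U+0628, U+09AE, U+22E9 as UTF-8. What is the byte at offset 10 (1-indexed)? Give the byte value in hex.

0xA6

1-indexed offset 10 is 0-indexed offset 9.
U+2DEC7 → 4-byte form F0 AD BB 87 at offsets 0–3.
U+0637 → 2-byte form D8 B7 at offsets 4–5.
U+0628 → 2-byte form D8 A8 at offsets 6–7.
U+09AE → 3-byte form E0 A6 AE at offsets 8–10.
Offset 9 falls in char 4's range; it's byte 2 of E0 A6 AE = 0xA6.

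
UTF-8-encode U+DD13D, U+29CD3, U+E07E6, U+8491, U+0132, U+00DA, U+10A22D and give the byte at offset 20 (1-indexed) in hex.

0xF4

1-indexed offset 20 is 0-indexed offset 19.
U+DD13D → 4-byte form F3 9D 84 BD at offsets 0–3.
U+29CD3 → 4-byte form F0 A9 B3 93 at offsets 4–7.
U+E07E6 → 4-byte form F3 A0 9F A6 at offsets 8–11.
U+8491 → 3-byte form E8 92 91 at offsets 12–14.
U+0132 → 2-byte form C4 B2 at offsets 15–16.
U+00DA → 2-byte form C3 9A at offsets 17–18.
U+10A22D → 4-byte form F4 8A 88 AD at offsets 19–22.
Offset 19 falls in char 7's range; it's byte 1 of F4 8A 88 AD = 0xF4.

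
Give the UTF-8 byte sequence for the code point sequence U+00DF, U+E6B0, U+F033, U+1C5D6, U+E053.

C3 9F EE 9A B0 EF 80 B3 F0 9C 97 96 EE 81 93

U+00DF: 2-byte form → C3 9F.
U+E6B0: 3-byte form → EE 9A B0.
U+F033: 3-byte form → EF 80 B3.
U+1C5D6: 4-byte form → F0 9C 97 96.
U+E053: 3-byte form → EE 81 93.
Concatenated (15 bytes): C3 9F EE 9A B0 EF 80 B3 F0 9C 97 96 EE 81 93.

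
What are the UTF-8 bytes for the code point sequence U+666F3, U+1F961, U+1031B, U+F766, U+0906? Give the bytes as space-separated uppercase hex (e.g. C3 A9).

U+666F3: 4-byte form → F1 A6 9B B3.
U+1F961: 4-byte form → F0 9F A5 A1.
U+1031B: 4-byte form → F0 90 8C 9B.
U+F766: 3-byte form → EF 9D A6.
U+0906: 3-byte form → E0 A4 86.
Concatenated (18 bytes): F1 A6 9B B3 F0 9F A5 A1 F0 90 8C 9B EF 9D A6 E0 A4 86.

F1 A6 9B B3 F0 9F A5 A1 F0 90 8C 9B EF 9D A6 E0 A4 86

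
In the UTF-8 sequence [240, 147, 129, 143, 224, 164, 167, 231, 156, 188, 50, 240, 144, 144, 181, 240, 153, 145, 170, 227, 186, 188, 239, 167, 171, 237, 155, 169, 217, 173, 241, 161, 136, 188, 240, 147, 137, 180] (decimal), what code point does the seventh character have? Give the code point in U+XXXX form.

U+3EBC

Offset 0: leading byte 0xF0 = 11110000 → 4-byte char #1 = F0 93 81 8F.
Offset 4: leading byte 0xE0 = 11100000 → 3-byte char #2 = E0 A4 A7.
Offset 7: leading byte 0xE7 = 11100111 → 3-byte char #3 = E7 9C BC.
Offset 10: leading byte 0x32 = 00110010 → 1-byte char #4 = 32.
Offset 11: leading byte 0xF0 = 11110000 → 4-byte char #5 = F0 90 90 B5.
Offset 15: leading byte 0xF0 = 11110000 → 4-byte char #6 = F0 99 91 AA.
Offset 19: leading byte 0xE3 = 11100011 → 3-byte char #7 = E3 BA BC.
Leading byte 0xE3 = 11100011 matches 1110xxxx → 3-byte sequence.
Byte 1: 0xE3 = 11100011, payload 0011 (4 bits).
Byte 2: 0xBA = 10111010 (10xxxxxx ✓), payload 111010.
Byte 3: 0xBC = 10111100 (10xxxxxx ✓), payload 111100.
Concatenate: 0011111010111100 = 0x3EBC (16 bits → U+3EBC).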